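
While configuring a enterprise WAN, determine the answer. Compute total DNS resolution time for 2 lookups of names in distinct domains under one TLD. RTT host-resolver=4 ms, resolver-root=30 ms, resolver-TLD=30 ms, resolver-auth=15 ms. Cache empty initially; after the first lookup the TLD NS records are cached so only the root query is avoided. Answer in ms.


Lookup 1 (cold cache): local + root + TLD + auth = 4 + 30 + 30 + 15 = 79 ms
Lookups 2..2 (TLD NS cached -> skip root; new domain -> still ask TLD and auth): local + TLD + auth = 4 + 30 + 15 = 49 ms each
Remaining 1 lookups: 1 * 49 = 49 ms
Total = 79 + 49 = 128 ms

128


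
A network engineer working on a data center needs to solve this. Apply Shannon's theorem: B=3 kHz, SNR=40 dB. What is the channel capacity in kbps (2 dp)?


Given: B = 3 kHz, SNR = 40 dB
SNR linear = 10^(40/10) = 10000
1 + SNR = 10001
log2(10001) = 13.2878566418
C = 3 * 1000 * 13.2878566418 = 39863.5699 bps
C = 39.863570 kbps -> 39.86 kbps (2 dp)

39.86


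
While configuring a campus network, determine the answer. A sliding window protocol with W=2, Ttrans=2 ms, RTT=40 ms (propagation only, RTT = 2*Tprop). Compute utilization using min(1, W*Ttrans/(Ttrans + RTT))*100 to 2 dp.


Given: W = 2, Ttrans = 2 ms, RTT = 40 ms (= 2 * Tprop, Tprop = 20 ms)
Cycle time = Ttrans + RTT = 2 + 40 = 42 ms (first packet sent until its ACK returns)
W * Ttrans = 2 * 2 = 4 ms of sending per cycle
W * Ttrans / (Ttrans + RTT) = 4 / 42 = 0.095238
U = min(1, 0.095238) = 0.095238
U% = 9.52%

9.52


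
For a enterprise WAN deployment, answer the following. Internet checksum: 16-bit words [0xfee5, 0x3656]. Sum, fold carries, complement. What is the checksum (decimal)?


Given words: [0xfee5, 0x3656]
Step 1: Sum all words
Raw sum = 65253 + 13910 = 79163
Step 2: Fold carry: (13627 + 1) = 13628
One's complement = ~13628 & 0xFFFF = 51907

51907


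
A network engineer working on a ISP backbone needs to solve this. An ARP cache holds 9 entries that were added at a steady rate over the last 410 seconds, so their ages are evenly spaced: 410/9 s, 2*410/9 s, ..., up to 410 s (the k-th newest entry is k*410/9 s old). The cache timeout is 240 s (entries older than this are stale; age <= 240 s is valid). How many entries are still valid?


Ages are k * 410/9 s for k = 1..9 (spacing = 45.5556 s).
Entry k is valid iff k * 410/9 <= 240 iff k <= 9 * 240 / 410 = 5.2683
n_valid = floor(5.2683) = 5
(n_stale = 9 - 5 = 4)

5


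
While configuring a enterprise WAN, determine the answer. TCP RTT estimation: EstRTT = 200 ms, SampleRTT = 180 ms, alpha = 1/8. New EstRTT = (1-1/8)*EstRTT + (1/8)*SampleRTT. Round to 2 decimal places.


Given: EstRTT = 200 ms, SampleRTT = 180 ms, alpha = 1/8
New EstRTT = (1 - alpha) * EstRTT + alpha * SampleRTT
(7/8) * 200 = 175
(1/8) * 180 = 22.5
New EstRTT = 175 + 22.5 = 197.5 ms -> 197.50 ms (2 dp)

197.50


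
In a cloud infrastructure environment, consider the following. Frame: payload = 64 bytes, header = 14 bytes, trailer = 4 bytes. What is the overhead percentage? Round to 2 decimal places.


Given: payload = 64 B, header = 14 B, trailer = 4 B
Overhead bytes = header + trailer = 14 + 4 = 18
Total frame = payload + overhead = 64 + 18 = 82
Overhead % = 18 / 82 * 100 = 21.9512% -> 21.95% (2 dp)

21.95


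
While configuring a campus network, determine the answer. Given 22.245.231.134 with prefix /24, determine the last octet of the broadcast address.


Given: IP = 22.245.231.134, prefix = /24
Host bits = 32 - 24 = 8
Network last octet = 134 AND mask = 0
Host part size = 2^8 - 1 = 255
Broadcast last octet = 0 OR 255 = 255

255


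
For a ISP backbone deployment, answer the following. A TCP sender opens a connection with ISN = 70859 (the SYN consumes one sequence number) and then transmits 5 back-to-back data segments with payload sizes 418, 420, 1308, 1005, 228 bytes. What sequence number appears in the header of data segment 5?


The SYN occupies sequence number ISN = 70859, so the first data byte is ISN + 1 = 70860.
SEQ of data segment i = (ISN + 1) + sum of payload sizes of segments 1..i-1.
Segment 1: SEQ = 70860, payload = 418 bytes
Segment 2: SEQ = 71278, payload = 420 bytes
Segment 3: SEQ = 71698, payload = 1308 bytes
Segment 4: SEQ = 73006, payload = 1005 bytes
Segment 5: SEQ = 74011, payload = 228 bytes
SEQ of segment 5 = 70860 + 418 + 420 + 1308 + 1005 = 74011

74011


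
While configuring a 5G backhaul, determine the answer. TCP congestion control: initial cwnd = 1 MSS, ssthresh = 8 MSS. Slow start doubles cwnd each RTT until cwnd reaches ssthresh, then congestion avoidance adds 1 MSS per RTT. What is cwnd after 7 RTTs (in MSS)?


RTT 0: cwnd = 1 MSS (initial)
RTT 1: cwnd = 2 MSS (slow start, doubled)
RTT 2: cwnd = 4 MSS (slow start, doubled)
RTT 3: cwnd = 8 MSS (slow start, doubled)
RTT 4: cwnd = 9 MSS (congestion avoidance, +1)
RTT 5: cwnd = 10 MSS (congestion avoidance, +1)
RTT 6: cwnd = 11 MSS (congestion avoidance, +1)
RTT 7: cwnd = 12 MSS (congestion avoidance, +1)

12


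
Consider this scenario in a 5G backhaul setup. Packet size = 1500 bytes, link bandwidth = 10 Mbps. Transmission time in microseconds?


Given: packet = 1500 bytes, bandwidth = 10 Mbps
Packet in bits = 1500 * 8 = 12000 bits
Bandwidth = 10 * 10^6 = 10000000 bps
Time = 12000 / 10000000 seconds
Time in us = 12000 * 10^6 / 10000000 = 1200

1200


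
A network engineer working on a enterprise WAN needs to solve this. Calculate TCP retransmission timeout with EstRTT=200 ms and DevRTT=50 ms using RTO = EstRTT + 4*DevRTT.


Given: EstRTT = 200 ms, DevRTT = 50 ms
Timeout = EstRTT + 4 * DevRTT
4 * DevRTT = 4 * 50 = 200
Timeout = 200 + 200 = 400 ms

400


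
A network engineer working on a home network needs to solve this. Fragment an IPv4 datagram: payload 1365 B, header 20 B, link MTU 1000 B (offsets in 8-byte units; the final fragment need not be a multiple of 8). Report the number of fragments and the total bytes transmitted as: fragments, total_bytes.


Max data per non-final fragment = floor((MTU - header)/8)*8 = floor((1000 - 20)/8)*8 = floor(980/8)*8 = 976 B
Final fragment needs no 8-byte alignment: it can carry up to MTU - header = 980 B
Non-final fragments needed = ceil((payload - 980) / 976) = ceil(385/976) = ceil(0.3945) = 1
Number of fragments = 1 + 1 = 2
Fragment sizes (data): 1 * 976 B + 389 B (last, 389 <= 980 OK)
Total bytes sent = payload + n_frags * header = 1365 + 2*20 = 1365 + 40 = 1405 B

2, 1405


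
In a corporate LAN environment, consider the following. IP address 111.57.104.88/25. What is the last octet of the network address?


Given: IP = 111.57.104.88, prefix = /25
Subnet mask = 255.255.255.128
Last octet of IP: 88
Last octet of mask: 128
Network last octet = 88 AND 128 = 0

0


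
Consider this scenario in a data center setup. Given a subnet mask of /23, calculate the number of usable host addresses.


Given: subnet mask /23
Host bits = 32 - 23 = 9
Total addresses = 2^9 = 512
Usable hosts = 512 - 2 (network + broadcast) = 510

510


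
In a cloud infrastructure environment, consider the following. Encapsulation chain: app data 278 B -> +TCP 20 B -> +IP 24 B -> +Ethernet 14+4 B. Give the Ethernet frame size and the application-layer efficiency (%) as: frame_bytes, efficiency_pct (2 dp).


TCP segment = 278 + 20 = 298 B
IP packet = 298 + 24 = 322 B
Ethernet frame = 322 + 14 + 4 = 340 B
Efficiency = app / frame = 278 / 340 = 0.817647 = 81.7647% -> 81.76% (2 dp)

340, 81.76


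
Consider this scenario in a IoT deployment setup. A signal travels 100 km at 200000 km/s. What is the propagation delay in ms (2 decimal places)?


Given: distance = 100 km, speed = 200000 km/s
Delay = distance / speed = 100 / 200000 seconds
Delay in ms = 100 * 1000 / 200000
Delay = 0.5000 ms
Rounded to 2 dp = 0.50 ms

0.50


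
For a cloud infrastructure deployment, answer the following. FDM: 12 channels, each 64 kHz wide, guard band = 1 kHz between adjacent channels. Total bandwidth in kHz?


Given: 12 channels, 64 kHz each, guard = 1 kHz
Channel bandwidth = 12 * 64 = 768 kHz
Guard bands = 11 gaps * 1 kHz = 11 kHz
Total = 768 + 11 = 779 kHz

779


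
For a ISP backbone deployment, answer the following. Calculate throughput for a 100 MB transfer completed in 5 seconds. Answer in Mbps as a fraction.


Given: file = 100 MB, time = 5 s
File in Mb = 100 * 8 = 800 Mb
Throughput = 800 / 5 Mbps
Throughput = 160 Mbps

160


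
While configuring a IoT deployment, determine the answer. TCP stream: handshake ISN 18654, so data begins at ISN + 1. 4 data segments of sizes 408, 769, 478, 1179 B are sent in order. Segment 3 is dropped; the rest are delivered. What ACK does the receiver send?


SYN uses sequence number 18654; first data byte = ISN + 1 = 18655.
Segment 1: SEQ = 18655, len = 408 B, covers [18655, 19062]
Segment 2: SEQ = 19063, len = 769 B, covers [19063, 19831]
Segment 3: SEQ = 19832, len = 478 B, covers [19832, 20309] [LOST]
Segment 4: SEQ = 20310, len = 1179 B, covers [20310, 21488]
In-order data received: bytes [18655, 19831] (segments 1..2).
Segment 3 missing -> gap begins at byte 19832; later segments buffered out of order.
Cumulative ACK = next expected in-order byte = 18655 + 408 + 769 = 19832

19832


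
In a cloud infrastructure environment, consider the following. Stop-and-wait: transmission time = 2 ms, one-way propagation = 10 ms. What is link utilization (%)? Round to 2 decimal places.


Given: Ttrans = 2 ms, Tprop = 10 ms
RTT = 2 * Tprop = 2 * 10 = 20 ms
U = Ttrans / (Ttrans + RTT)
U = 2 / (2 + 20)
U = 2 / 22 = 0.090909
U% = 9.09%

9.09


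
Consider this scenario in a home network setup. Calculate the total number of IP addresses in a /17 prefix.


Given: CIDR prefix /17
Host bits = 32 - 17 = 15
Total addresses = 2^15 = 32768

32768


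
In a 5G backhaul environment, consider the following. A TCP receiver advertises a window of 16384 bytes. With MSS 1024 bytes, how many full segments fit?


Given: RWND = 16384 bytes, MSS = 1024 bytes
Full segments = floor(RWND / MSS)
Full segments = floor(16384 / 1024)
Full segments = floor(16.0) = 16

16


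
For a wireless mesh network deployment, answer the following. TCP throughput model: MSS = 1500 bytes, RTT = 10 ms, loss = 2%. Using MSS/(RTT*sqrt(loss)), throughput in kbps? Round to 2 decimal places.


Given: MSS = 1500 bytes, RTT = 10 ms, loss = 2%
RTT in seconds = 10 / 1000 = 0.01
Loss rate = 2% = 0.02
sqrt(loss) = sqrt(0.02) = 0.141421356237
Throughput (bytes/s) = 1500 / (0.01 * 0.141421356237) = 1060660.1718
Throughput (kbps) = 1060660.1718 * 8 / 1000 = 8485.281374 -> 8485.28 kbps (2 dp)

8485.28


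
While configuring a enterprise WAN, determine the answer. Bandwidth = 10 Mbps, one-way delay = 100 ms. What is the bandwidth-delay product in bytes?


Given: bandwidth = 10 Mbps, delay = 100 ms
BDP in bits = 10 * 10^6 * 100 / 1000
BDP in bits = 1000000
BDP in bytes = 1000000 / 8 = 125000

125000


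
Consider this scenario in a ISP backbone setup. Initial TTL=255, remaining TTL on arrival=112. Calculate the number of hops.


Given: initial TTL = 255, received TTL = 112
Hops = initial TTL - received TTL
Hops = 255 - 112 = 143

143


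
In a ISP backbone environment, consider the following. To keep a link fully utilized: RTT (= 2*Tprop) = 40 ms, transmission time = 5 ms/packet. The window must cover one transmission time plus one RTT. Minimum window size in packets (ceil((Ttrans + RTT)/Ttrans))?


Given: Ttrans = 5 ms, RTT = 40 ms (= 2 * Tprop, Tprop = 20 ms)
Time until first ACK returns = Ttrans + RTT = 5 + 40 = 45 ms
Need W * Ttrans >= Ttrans + RTT  ->  W >= (Ttrans + RTT) / Ttrans
(Ttrans + RTT) / Ttrans = 45 / 5 = 9
W_min = ceil(9) = 9

9


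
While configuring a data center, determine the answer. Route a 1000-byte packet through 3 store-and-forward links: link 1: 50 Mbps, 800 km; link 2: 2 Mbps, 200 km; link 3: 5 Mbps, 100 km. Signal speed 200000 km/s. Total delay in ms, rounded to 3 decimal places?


Packet = 1000 bytes = 8000 bits. Store-and-forward: sum (t_trans + t_prop) per link.
Link 1: t_trans = 8000/(50*10^6) s = 0.1600 ms; t_prop = 800/200000 s = 4.0000 ms; subtotal = 4.1600 ms
Link 2: t_trans = 8000/(2*10^6) s = 4.0000 ms; t_prop = 200/200000 s = 1.0000 ms; subtotal = 5.0000 ms
Link 3: t_trans = 8000/(5*10^6) s = 1.6000 ms; t_prop = 100/200000 s = 0.5000 ms; subtotal = 2.1000 ms
End-to-end = 4.1600 + 5.0000 + 2.1000 = 11.2600 ms -> 11.260 ms (3 dp)

11.260


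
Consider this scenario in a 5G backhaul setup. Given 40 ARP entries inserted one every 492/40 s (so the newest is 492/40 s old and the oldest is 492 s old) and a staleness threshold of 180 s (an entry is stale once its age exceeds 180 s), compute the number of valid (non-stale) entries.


Ages are k * 492/40 s for k = 1..40 (spacing = 12.3000 s).
Entry k is valid iff k * 492/40 <= 180 iff k <= 40 * 180 / 492 = 14.6341
n_valid = floor(14.6341) = 14
(n_stale = 40 - 14 = 26)

14


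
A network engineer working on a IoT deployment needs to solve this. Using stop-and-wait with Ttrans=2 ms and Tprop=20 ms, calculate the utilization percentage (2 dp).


Given: Ttrans = 2 ms, Tprop = 20 ms
RTT = 2 * Tprop = 2 * 20 = 40 ms
U = Ttrans / (Ttrans + RTT)
U = 2 / (2 + 40)
U = 2 / 42 = 0.047619
U% = 4.76%

4.76


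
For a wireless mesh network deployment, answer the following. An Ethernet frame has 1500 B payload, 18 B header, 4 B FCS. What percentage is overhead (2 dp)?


Given: payload = 1500 B, header = 18 B, trailer = 4 B
Overhead bytes = header + trailer = 18 + 4 = 22
Total frame = payload + overhead = 1500 + 22 = 1522
Overhead % = 22 / 1522 * 100 = 1.4455% -> 1.45% (2 dp)

1.45


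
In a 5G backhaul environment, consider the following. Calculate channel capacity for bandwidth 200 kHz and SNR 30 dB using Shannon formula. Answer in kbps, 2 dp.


Given: B = 200 kHz, SNR = 30 dB
SNR linear = 10^(30/10) = 1000
1 + SNR = 1001
log2(1001) = 9.9672262588
C = 200 * 1000 * 9.9672262588 = 1993445.2518 bps
C = 1993.445252 kbps -> 1993.45 kbps (2 dp)

1993.45


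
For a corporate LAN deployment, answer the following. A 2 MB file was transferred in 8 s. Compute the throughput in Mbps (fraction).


Given: file = 2 MB, time = 8 s
File in Mb = 2 * 8 = 16 Mb
Throughput = 16 / 8 Mbps
Throughput = 2 Mbps

2


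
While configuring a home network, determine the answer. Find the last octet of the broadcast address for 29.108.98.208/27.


Given: IP = 29.108.98.208, prefix = /27
Host bits = 32 - 27 = 5
Network last octet = 208 AND mask = 192
Host part size = 2^5 - 1 = 31
Broadcast last octet = 192 OR 31 = 223

223


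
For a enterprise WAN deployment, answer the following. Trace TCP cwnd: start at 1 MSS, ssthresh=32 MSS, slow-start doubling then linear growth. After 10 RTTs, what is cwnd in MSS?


RTT 0: cwnd = 1 MSS (initial)
RTT 1: cwnd = 2 MSS (slow start, doubled)
RTT 2: cwnd = 4 MSS (slow start, doubled)
RTT 3: cwnd = 8 MSS (slow start, doubled)
RTT 4: cwnd = 16 MSS (slow start, doubled)
RTT 5: cwnd = 32 MSS (slow start, doubled)
RTT 6: cwnd = 33 MSS (congestion avoidance, +1)
RTT 7: cwnd = 34 MSS (congestion avoidance, +1)
RTT 8: cwnd = 35 MSS (congestion avoidance, +1)
RTT 9: cwnd = 36 MSS (congestion avoidance, +1)
RTT 10: cwnd = 37 MSS (congestion avoidance, +1)

37


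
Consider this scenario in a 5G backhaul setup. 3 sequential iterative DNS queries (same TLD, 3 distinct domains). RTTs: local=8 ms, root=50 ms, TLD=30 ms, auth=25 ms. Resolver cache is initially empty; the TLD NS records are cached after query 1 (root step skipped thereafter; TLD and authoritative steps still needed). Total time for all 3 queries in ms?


Lookup 1 (cold cache): local + root + TLD + auth = 8 + 50 + 30 + 25 = 113 ms
Lookups 2..3 (TLD NS cached -> skip root; new domain -> still ask TLD and auth): local + TLD + auth = 8 + 30 + 25 = 63 ms each
Remaining 2 lookups: 2 * 63 = 126 ms
Total = 113 + 126 = 239 ms

239


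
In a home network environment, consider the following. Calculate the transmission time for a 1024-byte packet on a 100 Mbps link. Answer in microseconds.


Given: packet = 1024 bytes, bandwidth = 100 Mbps
Packet in bits = 1024 * 8 = 8192 bits
Bandwidth = 100 * 10^6 = 100000000 bps
Time = 8192 / 100000000 seconds
Time in us = 8192 * 10^6 / 100000000 = 81.92

81.92


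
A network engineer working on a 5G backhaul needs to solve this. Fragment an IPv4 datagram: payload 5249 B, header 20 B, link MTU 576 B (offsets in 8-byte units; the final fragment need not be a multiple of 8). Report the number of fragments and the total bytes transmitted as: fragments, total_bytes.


Max data per non-final fragment = floor((MTU - header)/8)*8 = floor((576 - 20)/8)*8 = floor(556/8)*8 = 552 B
Final fragment needs no 8-byte alignment: it can carry up to MTU - header = 556 B
Non-final fragments needed = ceil((payload - 556) / 552) = ceil(4693/552) = ceil(8.5018) = 9
Number of fragments = 9 + 1 = 10
Fragment sizes (data): 9 * 552 B + 281 B (last, 281 <= 556 OK)
Total bytes sent = payload + n_frags * header = 5249 + 10*20 = 5249 + 200 = 5449 B

10, 5449


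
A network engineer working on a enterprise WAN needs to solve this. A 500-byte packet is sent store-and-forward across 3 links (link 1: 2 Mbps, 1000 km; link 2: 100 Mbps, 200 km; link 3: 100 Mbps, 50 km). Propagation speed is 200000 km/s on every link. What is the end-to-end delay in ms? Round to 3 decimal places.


Packet = 500 bytes = 4000 bits. Store-and-forward: sum (t_trans + t_prop) per link.
Link 1: t_trans = 4000/(2*10^6) s = 2.0000 ms; t_prop = 1000/200000 s = 5.0000 ms; subtotal = 7.0000 ms
Link 2: t_trans = 4000/(100*10^6) s = 0.0400 ms; t_prop = 200/200000 s = 1.0000 ms; subtotal = 1.0400 ms
Link 3: t_trans = 4000/(100*10^6) s = 0.0400 ms; t_prop = 50/200000 s = 0.2500 ms; subtotal = 0.2900 ms
End-to-end = 7.0000 + 1.0400 + 0.2900 = 8.3300 ms -> 8.330 ms (3 dp)

8.330


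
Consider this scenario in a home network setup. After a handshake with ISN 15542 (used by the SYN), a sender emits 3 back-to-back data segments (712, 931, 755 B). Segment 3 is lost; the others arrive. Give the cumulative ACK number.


SYN uses sequence number 15542; first data byte = ISN + 1 = 15543.
Segment 1: SEQ = 15543, len = 712 B, covers [15543, 16254]
Segment 2: SEQ = 16255, len = 931 B, covers [16255, 17185]
Segment 3: SEQ = 17186, len = 755 B, covers [17186, 17940] [LOST]
In-order data received: bytes [15543, 17185] (segments 1..2).
Segment 3 missing -> gap begins at byte 17186.
Cumulative ACK = next expected in-order byte = 15543 + 712 + 931 = 17186

17186


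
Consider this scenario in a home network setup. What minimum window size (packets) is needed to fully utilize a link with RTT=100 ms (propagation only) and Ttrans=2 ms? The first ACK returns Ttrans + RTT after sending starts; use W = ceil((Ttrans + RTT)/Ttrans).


Given: Ttrans = 2 ms, RTT = 100 ms (= 2 * Tprop, Tprop = 50 ms)
Time until first ACK returns = Ttrans + RTT = 2 + 100 = 102 ms
Need W * Ttrans >= Ttrans + RTT  ->  W >= (Ttrans + RTT) / Ttrans
(Ttrans + RTT) / Ttrans = 102 / 2 = 51
W_min = ceil(51) = 51

51


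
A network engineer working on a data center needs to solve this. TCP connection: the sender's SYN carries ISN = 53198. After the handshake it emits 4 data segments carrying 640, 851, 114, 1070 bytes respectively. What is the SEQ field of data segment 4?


The SYN occupies sequence number ISN = 53198, so the first data byte is ISN + 1 = 53199.
SEQ of data segment i = (ISN + 1) + sum of payload sizes of segments 1..i-1.
Segment 1: SEQ = 53199, payload = 640 bytes
Segment 2: SEQ = 53839, payload = 851 bytes
Segment 3: SEQ = 54690, payload = 114 bytes
Segment 4: SEQ = 54804, payload = 1070 bytes
SEQ of segment 4 = 53199 + 640 + 851 + 114 = 54804

54804


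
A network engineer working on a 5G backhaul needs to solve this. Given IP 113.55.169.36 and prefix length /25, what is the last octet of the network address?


Given: IP = 113.55.169.36, prefix = /25
Subnet mask = 255.255.255.128
Last octet of IP: 36
Last octet of mask: 128
Network last octet = 36 AND 128 = 0

0


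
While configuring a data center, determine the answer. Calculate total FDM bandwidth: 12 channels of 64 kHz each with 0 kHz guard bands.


Given: 12 channels, 64 kHz each, guard = 0 kHz
Channel bandwidth = 12 * 64 = 768 kHz
Guard bands = 11 gaps * 0 kHz = 0 kHz
Total = 768 + 0 = 768 kHz

768


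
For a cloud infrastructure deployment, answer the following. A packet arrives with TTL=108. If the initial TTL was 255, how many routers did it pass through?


Given: initial TTL = 255, received TTL = 108
Hops = initial TTL - received TTL
Hops = 255 - 108 = 147

147


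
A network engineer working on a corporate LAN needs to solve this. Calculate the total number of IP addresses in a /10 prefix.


Given: CIDR prefix /10
Host bits = 32 - 10 = 22
Total addresses = 2^22 = 4194304

4194304


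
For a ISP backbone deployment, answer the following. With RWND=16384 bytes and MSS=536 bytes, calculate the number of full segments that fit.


Given: RWND = 16384 bytes, MSS = 536 bytes
Full segments = floor(RWND / MSS)
Full segments = floor(16384 / 536)
Full segments = floor(30.5672) = 30

30


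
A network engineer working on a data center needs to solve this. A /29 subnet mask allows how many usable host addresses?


Given: subnet mask /29
Host bits = 32 - 29 = 3
Total addresses = 2^3 = 8
Usable hosts = 8 - 2 (network + broadcast) = 6

6


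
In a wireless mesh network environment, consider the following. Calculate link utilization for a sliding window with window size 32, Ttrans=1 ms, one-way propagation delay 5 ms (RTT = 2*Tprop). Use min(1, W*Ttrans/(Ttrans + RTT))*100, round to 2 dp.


Given: W = 32, Ttrans = 1 ms, RTT = 10 ms (= 2 * Tprop, Tprop = 5 ms)
Cycle time = Ttrans + RTT = 1 + 10 = 11 ms (first packet sent until its ACK returns)
W * Ttrans = 32 * 1 = 32 ms of sending per cycle
W * Ttrans / (Ttrans + RTT) = 32 / 11 = 2.909091
U = min(1, 2.909091) = 1.000000
U% = 100.00%

100.00


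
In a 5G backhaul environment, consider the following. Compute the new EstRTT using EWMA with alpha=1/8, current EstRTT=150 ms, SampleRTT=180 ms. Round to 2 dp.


Given: EstRTT = 150 ms, SampleRTT = 180 ms, alpha = 1/8
New EstRTT = (1 - alpha) * EstRTT + alpha * SampleRTT
(7/8) * 150 = 131.25
(1/8) * 180 = 22.5
New EstRTT = 131.25 + 22.5 = 153.75 ms -> 153.75 ms (2 dp)

153.75


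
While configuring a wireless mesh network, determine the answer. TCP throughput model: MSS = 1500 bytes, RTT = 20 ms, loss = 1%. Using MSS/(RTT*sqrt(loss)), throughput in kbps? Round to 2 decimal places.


Given: MSS = 1500 bytes, RTT = 20 ms, loss = 1%
RTT in seconds = 20 / 1000 = 0.02
Loss rate = 1% = 0.01
sqrt(loss) = sqrt(0.01) = 0.1
Throughput (bytes/s) = 1500 / (0.02 * 0.1) = 750000.0000
Throughput (kbps) = 750000.0000 * 8 / 1000 = 6000.000000 -> 6000.00 kbps (2 dp)

6000.00


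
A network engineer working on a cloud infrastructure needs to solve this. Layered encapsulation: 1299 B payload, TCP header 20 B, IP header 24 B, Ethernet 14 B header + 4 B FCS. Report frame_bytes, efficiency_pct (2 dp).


TCP segment = 1299 + 20 = 1319 B
IP packet = 1319 + 24 = 1343 B
Ethernet frame = 1343 + 14 + 4 = 1361 B
Efficiency = app / frame = 1299 / 1361 = 0.954445 = 95.4445% -> 95.44% (2 dp)

1361, 95.44


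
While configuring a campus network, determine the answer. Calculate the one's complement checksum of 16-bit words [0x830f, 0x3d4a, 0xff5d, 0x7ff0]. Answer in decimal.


Given words: [0x830f, 0x3d4a, 0xff5d, 0x7ff0]
Step 1: Sum all words
Raw sum = 33551 + 15690 + 65373 + 32752 = 147366
Step 2: Fold carry: (16294 + 2) = 16296
One's complement = ~16296 & 0xFFFF = 49239

49239


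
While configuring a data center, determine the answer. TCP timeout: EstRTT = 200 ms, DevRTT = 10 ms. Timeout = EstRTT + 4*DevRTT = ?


Given: EstRTT = 200 ms, DevRTT = 10 ms
Timeout = EstRTT + 4 * DevRTT
4 * DevRTT = 4 * 10 = 40
Timeout = 200 + 40 = 240 ms

240


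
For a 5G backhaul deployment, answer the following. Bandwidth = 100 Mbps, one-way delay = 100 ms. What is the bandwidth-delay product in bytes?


Given: bandwidth = 100 Mbps, delay = 100 ms
BDP in bits = 100 * 10^6 * 100 / 1000
BDP in bits = 10000000
BDP in bytes = 10000000 / 8 = 1250000

1250000


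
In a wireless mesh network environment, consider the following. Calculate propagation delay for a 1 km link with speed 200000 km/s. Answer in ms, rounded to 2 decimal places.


Given: distance = 1 km, speed = 200000 km/s
Delay = distance / speed = 1 / 200000 seconds
Delay in ms = 1 * 1000 / 200000
Delay = 0.0050 ms
Rounded to 2 dp = 0.01 ms

0.01


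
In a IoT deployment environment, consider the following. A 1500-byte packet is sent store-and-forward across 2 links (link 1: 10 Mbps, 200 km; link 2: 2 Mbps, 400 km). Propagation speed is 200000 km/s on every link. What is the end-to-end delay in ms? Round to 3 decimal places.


Packet = 1500 bytes = 12000 bits. Store-and-forward: sum (t_trans + t_prop) per link.
Link 1: t_trans = 12000/(10*10^6) s = 1.2000 ms; t_prop = 200/200000 s = 1.0000 ms; subtotal = 2.2000 ms
Link 2: t_trans = 12000/(2*10^6) s = 6.0000 ms; t_prop = 400/200000 s = 2.0000 ms; subtotal = 8.0000 ms
End-to-end = 2.2000 + 8.0000 = 10.2000 ms -> 10.200 ms (3 dp)

10.200


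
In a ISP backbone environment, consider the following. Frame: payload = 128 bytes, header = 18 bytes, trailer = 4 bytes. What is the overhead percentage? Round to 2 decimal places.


Given: payload = 128 B, header = 18 B, trailer = 4 B
Overhead bytes = header + trailer = 18 + 4 = 22
Total frame = payload + overhead = 128 + 22 = 150
Overhead % = 22 / 150 * 100 = 14.6667% -> 14.67% (2 dp)

14.67


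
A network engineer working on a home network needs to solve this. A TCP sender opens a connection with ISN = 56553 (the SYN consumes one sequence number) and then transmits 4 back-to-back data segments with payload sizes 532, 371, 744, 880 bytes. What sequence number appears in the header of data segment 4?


The SYN occupies sequence number ISN = 56553, so the first data byte is ISN + 1 = 56554.
SEQ of data segment i = (ISN + 1) + sum of payload sizes of segments 1..i-1.
Segment 1: SEQ = 56554, payload = 532 bytes
Segment 2: SEQ = 57086, payload = 371 bytes
Segment 3: SEQ = 57457, payload = 744 bytes
Segment 4: SEQ = 58201, payload = 880 bytes
SEQ of segment 4 = 56554 + 532 + 371 + 744 = 58201

58201


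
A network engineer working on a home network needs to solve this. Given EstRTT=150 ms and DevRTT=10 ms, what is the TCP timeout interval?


Given: EstRTT = 150 ms, DevRTT = 10 ms
Timeout = EstRTT + 4 * DevRTT
4 * DevRTT = 4 * 10 = 40
Timeout = 150 + 40 = 190 ms

190


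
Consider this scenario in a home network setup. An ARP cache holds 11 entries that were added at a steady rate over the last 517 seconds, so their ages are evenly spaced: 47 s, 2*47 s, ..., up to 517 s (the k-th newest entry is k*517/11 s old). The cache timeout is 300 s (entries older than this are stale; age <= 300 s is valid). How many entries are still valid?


Ages are k * 517/11 s for k = 1..11 (spacing = 47.0000 s).
Entry k is valid iff k * 517/11 <= 300 iff k <= 11 * 300 / 517 = 6.3830
n_valid = floor(6.3830) = 6
(n_stale = 11 - 6 = 5)

6


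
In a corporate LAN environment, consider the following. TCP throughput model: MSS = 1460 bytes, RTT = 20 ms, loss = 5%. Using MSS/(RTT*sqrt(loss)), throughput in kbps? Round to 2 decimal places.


Given: MSS = 1460 bytes, RTT = 20 ms, loss = 5%
RTT in seconds = 20 / 1000 = 0.02
Loss rate = 5% = 0.05
sqrt(loss) = sqrt(0.05) = 0.223606797750
Throughput (bytes/s) = 1460 / (0.02 * 0.223606797750) = 326465.9247
Throughput (kbps) = 326465.9247 * 8 / 1000 = 2611.727398 -> 2611.73 kbps (2 dp)

2611.73


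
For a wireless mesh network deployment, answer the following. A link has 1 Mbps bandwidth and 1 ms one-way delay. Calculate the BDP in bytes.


Given: bandwidth = 1 Mbps, delay = 1 ms
BDP in bits = 1 * 10^6 * 1 / 1000
BDP in bits = 1000
BDP in bytes = 1000 / 8 = 125

125


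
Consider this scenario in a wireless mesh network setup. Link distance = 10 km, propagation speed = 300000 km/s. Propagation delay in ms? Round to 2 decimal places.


Given: distance = 10 km, speed = 300000 km/s
Delay = distance / speed = 10 / 300000 seconds
Delay in ms = 10 * 1000 / 300000
Delay = 0.0333 ms
Rounded to 2 dp = 0.03 ms

0.03


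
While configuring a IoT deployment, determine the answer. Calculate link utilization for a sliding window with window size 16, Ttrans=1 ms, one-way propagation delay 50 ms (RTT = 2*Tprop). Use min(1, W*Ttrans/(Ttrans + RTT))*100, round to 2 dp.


Given: W = 16, Ttrans = 1 ms, RTT = 100 ms (= 2 * Tprop, Tprop = 50 ms)
Cycle time = Ttrans + RTT = 1 + 100 = 101 ms (first packet sent until its ACK returns)
W * Ttrans = 16 * 1 = 16 ms of sending per cycle
W * Ttrans / (Ttrans + RTT) = 16 / 101 = 0.158416
U = min(1, 0.158416) = 0.158416
U% = 15.84%

15.84


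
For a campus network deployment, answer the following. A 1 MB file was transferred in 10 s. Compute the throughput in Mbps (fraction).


Given: file = 1 MB, time = 10 s
File in Mb = 1 * 8 = 8 Mb
Throughput = 8 / 10 Mbps
Throughput = 4/5 Mbps

4/5


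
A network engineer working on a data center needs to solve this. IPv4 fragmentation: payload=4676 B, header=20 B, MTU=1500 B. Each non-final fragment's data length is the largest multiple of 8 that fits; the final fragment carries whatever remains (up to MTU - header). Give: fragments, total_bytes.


Max data per non-final fragment = floor((MTU - header)/8)*8 = floor((1500 - 20)/8)*8 = floor(1480/8)*8 = 1480 B
Final fragment needs no 8-byte alignment: it can carry up to MTU - header = 1480 B
Non-final fragments needed = ceil((payload - 1480) / 1480) = ceil(3196/1480) = ceil(2.1595) = 3
Number of fragments = 3 + 1 = 4
Fragment sizes (data): 3 * 1480 B + 236 B (last, 236 <= 1480 OK)
Total bytes sent = payload + n_frags * header = 4676 + 4*20 = 4676 + 80 = 4756 B

4, 4756


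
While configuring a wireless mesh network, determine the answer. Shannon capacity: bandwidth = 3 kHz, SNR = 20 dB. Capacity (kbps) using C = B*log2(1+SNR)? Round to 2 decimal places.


Given: B = 3 kHz, SNR = 20 dB
SNR linear = 10^(20/10) = 100
1 + SNR = 101
log2(101) = 6.6582114828
C = 3 * 1000 * 6.6582114828 = 19974.6344 bps
C = 19.974634 kbps -> 19.97 kbps (2 dp)

19.97


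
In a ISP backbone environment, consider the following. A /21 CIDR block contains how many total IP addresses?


Given: CIDR prefix /21
Host bits = 32 - 21 = 11
Total addresses = 2^11 = 2048

2048


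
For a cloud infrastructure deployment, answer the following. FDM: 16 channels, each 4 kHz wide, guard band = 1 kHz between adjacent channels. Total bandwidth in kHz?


Given: 16 channels, 4 kHz each, guard = 1 kHz
Channel bandwidth = 16 * 4 = 64 kHz
Guard bands = 15 gaps * 1 kHz = 15 kHz
Total = 64 + 15 = 79 kHz

79


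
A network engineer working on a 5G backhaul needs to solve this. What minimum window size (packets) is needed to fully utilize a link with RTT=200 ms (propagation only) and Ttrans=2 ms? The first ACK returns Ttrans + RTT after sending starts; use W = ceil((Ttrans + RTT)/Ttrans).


Given: Ttrans = 2 ms, RTT = 200 ms (= 2 * Tprop, Tprop = 100 ms)
Time until first ACK returns = Ttrans + RTT = 2 + 200 = 202 ms
Need W * Ttrans >= Ttrans + RTT  ->  W >= (Ttrans + RTT) / Ttrans
(Ttrans + RTT) / Ttrans = 202 / 2 = 101
W_min = ceil(101) = 101

101


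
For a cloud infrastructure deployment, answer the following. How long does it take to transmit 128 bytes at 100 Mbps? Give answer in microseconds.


Given: packet = 128 bytes, bandwidth = 100 Mbps
Packet in bits = 128 * 8 = 1024 bits
Bandwidth = 100 * 10^6 = 100000000 bps
Time = 1024 / 100000000 seconds
Time in us = 1024 * 10^6 / 100000000 = 10.24

10.24


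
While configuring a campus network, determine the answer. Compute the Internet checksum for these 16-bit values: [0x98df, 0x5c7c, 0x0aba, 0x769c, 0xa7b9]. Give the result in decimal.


Given words: [0x98df, 0x5c7c, 0x0aba, 0x769c, 0xa7b9]
Step 1: Sum all words
Raw sum = 39135 + 23676 + 2746 + 30364 + 42937 = 138858
Step 2: Fold carry: (7786 + 2) = 7788
One's complement = ~7788 & 0xFFFF = 57747

57747


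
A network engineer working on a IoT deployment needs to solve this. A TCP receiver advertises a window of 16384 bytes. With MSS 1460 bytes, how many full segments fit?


Given: RWND = 16384 bytes, MSS = 1460 bytes
Full segments = floor(RWND / MSS)
Full segments = floor(16384 / 1460)
Full segments = floor(11.2219) = 11

11


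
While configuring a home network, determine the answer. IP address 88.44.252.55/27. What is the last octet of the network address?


Given: IP = 88.44.252.55, prefix = /27
Subnet mask = 255.255.255.224
Last octet of IP: 55
Last octet of mask: 224
Network last octet = 55 AND 224 = 32

32


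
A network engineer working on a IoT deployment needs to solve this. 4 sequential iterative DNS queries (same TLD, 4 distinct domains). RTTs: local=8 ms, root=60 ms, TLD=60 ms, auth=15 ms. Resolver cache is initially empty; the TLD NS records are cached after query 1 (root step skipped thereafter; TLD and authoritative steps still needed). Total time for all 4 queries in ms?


Lookup 1 (cold cache): local + root + TLD + auth = 8 + 60 + 60 + 15 = 143 ms
Lookups 2..4 (TLD NS cached -> skip root; new domain -> still ask TLD and auth): local + TLD + auth = 8 + 60 + 15 = 83 ms each
Remaining 3 lookups: 3 * 83 = 249 ms
Total = 143 + 249 = 392 ms

392


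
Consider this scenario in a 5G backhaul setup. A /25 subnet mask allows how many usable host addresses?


Given: subnet mask /25
Host bits = 32 - 25 = 7
Total addresses = 2^7 = 128
Usable hosts = 128 - 2 (network + broadcast) = 126

126


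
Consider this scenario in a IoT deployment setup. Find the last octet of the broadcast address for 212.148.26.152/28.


Given: IP = 212.148.26.152, prefix = /28
Host bits = 32 - 28 = 4
Network last octet = 152 AND mask = 144
Host part size = 2^4 - 1 = 15
Broadcast last octet = 144 OR 15 = 159

159


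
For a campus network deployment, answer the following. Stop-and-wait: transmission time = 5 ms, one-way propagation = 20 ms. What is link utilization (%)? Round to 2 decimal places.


Given: Ttrans = 5 ms, Tprop = 20 ms
RTT = 2 * Tprop = 2 * 20 = 40 ms
U = Ttrans / (Ttrans + RTT)
U = 5 / (5 + 40)
U = 5 / 45 = 0.111111
U% = 11.11%

11.11


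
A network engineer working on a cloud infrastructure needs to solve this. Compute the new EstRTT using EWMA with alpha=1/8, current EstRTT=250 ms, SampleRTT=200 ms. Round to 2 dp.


Given: EstRTT = 250 ms, SampleRTT = 200 ms, alpha = 1/8
New EstRTT = (1 - alpha) * EstRTT + alpha * SampleRTT
(7/8) * 250 = 218.75
(1/8) * 200 = 25
New EstRTT = 218.75 + 25 = 243.75 ms -> 243.75 ms (2 dp)

243.75


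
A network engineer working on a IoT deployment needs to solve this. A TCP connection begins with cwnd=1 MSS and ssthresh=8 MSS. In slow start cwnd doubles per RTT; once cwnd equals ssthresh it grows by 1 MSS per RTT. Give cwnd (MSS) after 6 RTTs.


RTT 0: cwnd = 1 MSS (initial)
RTT 1: cwnd = 2 MSS (slow start, doubled)
RTT 2: cwnd = 4 MSS (slow start, doubled)
RTT 3: cwnd = 8 MSS (slow start, doubled)
RTT 4: cwnd = 9 MSS (congestion avoidance, +1)
RTT 5: cwnd = 10 MSS (congestion avoidance, +1)
RTT 6: cwnd = 11 MSS (congestion avoidance, +1)

11


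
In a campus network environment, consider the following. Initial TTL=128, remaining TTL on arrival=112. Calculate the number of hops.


Given: initial TTL = 128, received TTL = 112
Hops = initial TTL - received TTL
Hops = 128 - 112 = 16

16


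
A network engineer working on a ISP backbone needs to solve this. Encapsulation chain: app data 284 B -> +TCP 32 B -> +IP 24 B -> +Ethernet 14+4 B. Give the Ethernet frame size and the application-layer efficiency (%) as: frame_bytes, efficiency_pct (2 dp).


TCP segment = 284 + 32 = 316 B
IP packet = 316 + 24 = 340 B
Ethernet frame = 340 + 14 + 4 = 358 B
Efficiency = app / frame = 284 / 358 = 0.793296 = 79.3296% -> 79.33% (2 dp)

358, 79.33


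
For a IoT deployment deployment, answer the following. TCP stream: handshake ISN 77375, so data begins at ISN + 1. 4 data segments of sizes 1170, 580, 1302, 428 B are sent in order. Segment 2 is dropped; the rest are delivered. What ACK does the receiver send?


SYN uses sequence number 77375; first data byte = ISN + 1 = 77376.
Segment 1: SEQ = 77376, len = 1170 B, covers [77376, 78545]
Segment 2: SEQ = 78546, len = 580 B, covers [78546, 79125] [LOST]
Segment 3: SEQ = 79126, len = 1302 B, covers [79126, 80427]
Segment 4: SEQ = 80428, len = 428 B, covers [80428, 80855]
In-order data received: bytes [77376, 78545] (segments 1..1).
Segment 2 missing -> gap begins at byte 78546; later segments buffered out of order.
Cumulative ACK = next expected in-order byte = 77376 + 1170 = 78546

78546


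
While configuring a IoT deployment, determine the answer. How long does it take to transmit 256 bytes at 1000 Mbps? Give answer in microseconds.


Given: packet = 256 bytes, bandwidth = 1000 Mbps
Packet in bits = 256 * 8 = 2048 bits
Bandwidth = 1000 * 10^6 = 1000000000 bps
Time = 2048 / 1000000000 seconds
Time in us = 2048 * 10^6 / 1000000000 = 2.048

2.048


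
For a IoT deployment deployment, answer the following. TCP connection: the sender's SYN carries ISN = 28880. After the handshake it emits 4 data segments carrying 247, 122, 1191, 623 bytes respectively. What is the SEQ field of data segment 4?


The SYN occupies sequence number ISN = 28880, so the first data byte is ISN + 1 = 28881.
SEQ of data segment i = (ISN + 1) + sum of payload sizes of segments 1..i-1.
Segment 1: SEQ = 28881, payload = 247 bytes
Segment 2: SEQ = 29128, payload = 122 bytes
Segment 3: SEQ = 29250, payload = 1191 bytes
Segment 4: SEQ = 30441, payload = 623 bytes
SEQ of segment 4 = 28881 + 247 + 122 + 1191 = 30441

30441


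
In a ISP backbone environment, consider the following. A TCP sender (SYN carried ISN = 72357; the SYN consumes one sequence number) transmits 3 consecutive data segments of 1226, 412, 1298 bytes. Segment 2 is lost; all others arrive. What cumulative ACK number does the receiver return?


SYN uses sequence number 72357; first data byte = ISN + 1 = 72358.
Segment 1: SEQ = 72358, len = 1226 B, covers [72358, 73583]
Segment 2: SEQ = 73584, len = 412 B, covers [73584, 73995] [LOST]
Segment 3: SEQ = 73996, len = 1298 B, covers [73996, 75293]
In-order data received: bytes [72358, 73583] (segments 1..1).
Segment 2 missing -> gap begins at byte 73584; later segments buffered out of order.
Cumulative ACK = next expected in-order byte = 72358 + 1226 = 73584

73584


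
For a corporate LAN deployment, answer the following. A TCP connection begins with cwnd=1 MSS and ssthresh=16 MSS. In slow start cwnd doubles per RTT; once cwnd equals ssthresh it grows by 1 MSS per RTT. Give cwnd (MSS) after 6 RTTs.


RTT 0: cwnd = 1 MSS (initial)
RTT 1: cwnd = 2 MSS (slow start, doubled)
RTT 2: cwnd = 4 MSS (slow start, doubled)
RTT 3: cwnd = 8 MSS (slow start, doubled)
RTT 4: cwnd = 16 MSS (slow start, doubled)
RTT 5: cwnd = 17 MSS (congestion avoidance, +1)
RTT 6: cwnd = 18 MSS (congestion avoidance, +1)

18


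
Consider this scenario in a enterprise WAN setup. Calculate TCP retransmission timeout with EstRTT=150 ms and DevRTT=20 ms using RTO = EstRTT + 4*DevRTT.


Given: EstRTT = 150 ms, DevRTT = 20 ms
Timeout = EstRTT + 4 * DevRTT
4 * DevRTT = 4 * 20 = 80
Timeout = 150 + 80 = 230 ms

230


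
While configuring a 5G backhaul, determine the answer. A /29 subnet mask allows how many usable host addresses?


Given: subnet mask /29
Host bits = 32 - 29 = 3
Total addresses = 2^3 = 8
Usable hosts = 8 - 2 (network + broadcast) = 6

6


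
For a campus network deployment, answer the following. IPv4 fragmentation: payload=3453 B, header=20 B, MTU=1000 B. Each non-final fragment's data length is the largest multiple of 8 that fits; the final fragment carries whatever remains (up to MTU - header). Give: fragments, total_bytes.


Max data per non-final fragment = floor((MTU - header)/8)*8 = floor((1000 - 20)/8)*8 = floor(980/8)*8 = 976 B
Final fragment needs no 8-byte alignment: it can carry up to MTU - header = 980 B
Non-final fragments needed = ceil((payload - 980) / 976) = ceil(2473/976) = ceil(2.5338) = 3
Number of fragments = 3 + 1 = 4
Fragment sizes (data): 3 * 976 B + 525 B (last, 525 <= 980 OK)
Total bytes sent = payload + n_frags * header = 3453 + 4*20 = 3453 + 80 = 3533 B

4, 3533
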